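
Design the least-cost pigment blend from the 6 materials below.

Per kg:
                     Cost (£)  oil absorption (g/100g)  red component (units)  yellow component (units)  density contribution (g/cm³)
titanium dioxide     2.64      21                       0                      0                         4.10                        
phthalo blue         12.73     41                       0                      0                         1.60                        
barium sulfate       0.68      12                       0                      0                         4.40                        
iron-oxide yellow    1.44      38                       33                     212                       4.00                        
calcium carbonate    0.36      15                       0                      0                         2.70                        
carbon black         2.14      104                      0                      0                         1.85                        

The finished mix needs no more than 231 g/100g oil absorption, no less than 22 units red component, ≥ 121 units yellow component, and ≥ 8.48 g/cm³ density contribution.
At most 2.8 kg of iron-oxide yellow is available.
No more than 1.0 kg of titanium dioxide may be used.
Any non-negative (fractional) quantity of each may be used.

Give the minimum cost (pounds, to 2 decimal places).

Let x1 = kg of titanium dioxide, x2 = kg of phthalo blue, x3 = kg of barium sulfate, x4 = kg of iron-oxide yellow, x5 = kg of calcium carbonate, x6 = kg of carbon black.
Minimise 2.64x1 + 12.73x2 + 0.68x3 + 1.44x4 + 0.36x5 + 2.14x6 subject to:
  21x1 + 41x2 + 12x3 + 38x4 + 15x5 + 104x6 ≤ 231   (oil absorption)
  33x4 ≥ 22   (red component)
  212x4 ≥ 121   (yellow component)
  4.1x1 + 1.6x2 + 4.4x3 + 4x4 + 2.7x5 + 1.85x6 ≥ 8.48   (density contribution)
  x4 ≤ 2.8
  x1 ≤ 1
  x1, x2, x3, x4, x5, x6 ≥ 0.
At the optimum only iron-oxide yellow, calcium carbonate are positive (titanium dioxide, phthalo blue, barium sulfate, carbon black = 0). Binding constraints: red component and density contribution.
So iron-oxide yellow = 0.6667 kg, calcium carbonate = 2.153 kg.
Total cost: 1.44·0.6667 + 0.36·2.153 = 1.7351.

£1.74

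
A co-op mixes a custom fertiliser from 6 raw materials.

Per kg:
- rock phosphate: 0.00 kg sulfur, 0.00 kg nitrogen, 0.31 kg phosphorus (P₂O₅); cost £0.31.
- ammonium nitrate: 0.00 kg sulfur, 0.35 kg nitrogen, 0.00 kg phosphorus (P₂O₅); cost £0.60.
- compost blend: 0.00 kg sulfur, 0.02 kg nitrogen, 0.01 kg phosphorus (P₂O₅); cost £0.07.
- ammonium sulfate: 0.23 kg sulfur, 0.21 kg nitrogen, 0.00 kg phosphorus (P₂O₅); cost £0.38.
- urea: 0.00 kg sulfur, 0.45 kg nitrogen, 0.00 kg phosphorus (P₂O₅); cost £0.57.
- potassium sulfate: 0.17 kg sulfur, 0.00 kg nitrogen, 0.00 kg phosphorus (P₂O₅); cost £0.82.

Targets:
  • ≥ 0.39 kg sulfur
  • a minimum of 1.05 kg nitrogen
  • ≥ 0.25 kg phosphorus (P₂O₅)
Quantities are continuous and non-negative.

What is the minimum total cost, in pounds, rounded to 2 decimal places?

Let x1 = kg of rock phosphate, x2 = kg of ammonium nitrate, x3 = kg of compost blend, x4 = kg of ammonium sulfate, x5 = kg of urea, x6 = kg of potassium sulfate.
Minimize 0.31x1 + 0.6x2 + 0.07x3 + 0.38x4 + 0.57x5 + 0.82x6 s.t.:
  0.23x4 + 0.17x6 ≥ 0.39   (sulfur)
  0.35x2 + 0.02x3 + 0.21x4 + 0.45x5 ≥ 1.05   (nitrogen)
  0.31x1 + 0.01x3 ≥ 0.25   (phosphorus (P₂O₅))
  x1, x2, x3, x4, x5, x6 ≥ 0.
The optimal basis is {rock phosphate, ammonium sulfate, urea}; ammonium nitrate, compost blend, potassium sulfate drop out. Binding constraints: sulfur, nitrogen, phosphorus (P₂O₅).
That vertex is x1 = 0.8065, x4 = 1.696, x5 = 1.542.
Cost = 0.31·0.8065 + 0.38·1.696 + 0.57·1.542 = 1.7734.

£1.77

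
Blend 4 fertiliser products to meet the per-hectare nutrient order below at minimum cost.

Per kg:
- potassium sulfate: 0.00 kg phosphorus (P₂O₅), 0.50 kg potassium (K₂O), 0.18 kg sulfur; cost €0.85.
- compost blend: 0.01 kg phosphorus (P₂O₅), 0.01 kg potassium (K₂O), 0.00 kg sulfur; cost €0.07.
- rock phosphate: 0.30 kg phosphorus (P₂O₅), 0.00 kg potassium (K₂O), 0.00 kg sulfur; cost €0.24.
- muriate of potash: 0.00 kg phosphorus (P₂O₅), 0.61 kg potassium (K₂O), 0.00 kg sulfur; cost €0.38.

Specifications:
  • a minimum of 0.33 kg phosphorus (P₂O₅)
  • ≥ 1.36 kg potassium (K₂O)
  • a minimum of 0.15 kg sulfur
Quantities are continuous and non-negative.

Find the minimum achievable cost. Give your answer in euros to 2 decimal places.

€1.56

Let x1 = kg of potassium sulfate, x2 = kg of compost blend, x3 = kg of rock phosphate, x4 = kg of muriate of potash.
min 0.85x1 + 0.07x2 + 0.24x3 + 0.38x4 s.t.:
  0.01x2 + 0.3x3 ≥ 0.33   (phosphorus (P₂O₅))
  0.5x1 + 0.01x2 + 0.61x4 ≥ 1.36   (potassium (K₂O))
  0.18x1 ≥ 0.15   (sulfur)
  x1, x2, x3, x4 ≥ 0.
At the optimum only potassium sulfate, rock phosphate, muriate of potash are positive (compost blend = 0). Binding constraints: phosphorus (P₂O₅), potassium (K₂O), sulfur.
Solving gives x1 = 0.8333, x3 = 1.1, x4 = 1.546.
Cost = 0.85·0.8333 + 0.24·1.1 + 0.38·1.546 = 1.5598.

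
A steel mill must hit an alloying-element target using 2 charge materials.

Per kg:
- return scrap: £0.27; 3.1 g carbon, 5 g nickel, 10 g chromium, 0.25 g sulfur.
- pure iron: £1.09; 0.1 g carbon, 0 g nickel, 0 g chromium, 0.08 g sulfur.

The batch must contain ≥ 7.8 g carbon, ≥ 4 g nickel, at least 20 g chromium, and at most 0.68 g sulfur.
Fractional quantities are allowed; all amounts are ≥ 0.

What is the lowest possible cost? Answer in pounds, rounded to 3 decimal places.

Let x1 = kg of return scrap, x2 = kg of pure iron.
Minimize 0.27x1 + 1.09x2 subject to:
  3.1x1 + 0.1x2 ≥ 7.8   (carbon)
  5x1 ≥ 4   (nickel)
  10x1 ≥ 20   (chromium)
  0.25x1 + 0.08x2 ≤ 0.68   (sulfur)
  x1, x2 ≥ 0.
At the optimum only return scrap is positive (pure iron = 0). The carbon requirement is met with equality.
So return scrap = 2.516 kg.
Cost = 0.27·2.516 = 0.67932.

£0.679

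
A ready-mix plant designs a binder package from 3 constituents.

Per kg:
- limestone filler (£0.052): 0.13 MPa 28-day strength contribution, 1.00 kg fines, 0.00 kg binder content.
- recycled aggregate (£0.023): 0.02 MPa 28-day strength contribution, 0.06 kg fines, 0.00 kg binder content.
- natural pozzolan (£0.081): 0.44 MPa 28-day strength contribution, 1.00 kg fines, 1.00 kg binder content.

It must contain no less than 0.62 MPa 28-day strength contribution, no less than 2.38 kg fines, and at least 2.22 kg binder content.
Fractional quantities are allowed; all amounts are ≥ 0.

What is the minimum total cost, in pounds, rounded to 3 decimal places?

£0.188

Let x1 = kg of limestone filler, x2 = kg of recycled aggregate, x3 = kg of natural pozzolan.
Minimise 0.052x1 + 0.023x2 + 0.081x3 subject to:
  0.13x1 + 0.02x2 + 0.44x3 ≥ 0.62   (28-day strength contribution)
  1x1 + 0.06x2 + 1x3 ≥ 2.38   (fines)
  1x3 ≥ 2.22   (binder content)
  x1, x2, x3 ≥ 0.
At the optimum only limestone filler, natural pozzolan are positive (recycled aggregate = 0). There the fines and binder content constraints are tight.
Optimal quantities: limestone filler = 0.16 kg, natural pozzolan = 2.22 kg.
Objective = 0.052·0.16 + 0.081·2.22 = 0.18814.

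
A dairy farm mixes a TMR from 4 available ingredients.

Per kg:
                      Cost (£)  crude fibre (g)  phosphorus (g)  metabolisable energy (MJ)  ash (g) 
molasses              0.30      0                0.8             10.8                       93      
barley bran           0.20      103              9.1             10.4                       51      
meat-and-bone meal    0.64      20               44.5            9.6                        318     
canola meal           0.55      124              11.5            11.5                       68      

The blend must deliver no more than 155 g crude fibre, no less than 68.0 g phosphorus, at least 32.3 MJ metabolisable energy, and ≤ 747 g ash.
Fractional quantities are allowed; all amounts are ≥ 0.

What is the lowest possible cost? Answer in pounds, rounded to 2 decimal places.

£1.26

Set it up as a linear program. Let x1 = kg of molasses, x2 = kg of barley bran, x3 = kg of meat-and-bone meal, x4 = kg of canola meal.
min 0.3x1 + 0.2x2 + 0.64x3 + 0.55x4 s.t.:
  103x2 + 20x3 + 124x4 ≤ 155   (crude fibre)
  0.8x1 + 9.1x2 + 44.5x3 + 11.5x4 ≥ 68   (phosphorus)
  10.8x1 + 10.4x2 + 9.6x3 + 11.5x4 ≥ 32.3   (metabolisable energy)
  93x1 + 51x2 + 318x3 + 68x4 ≤ 747   (ash)
  x1, x2, x3, x4 ≥ 0.
The cheapest feasible vertex uses only molasses, barley bran, meat-and-bone meal; canola meal is not used. There the crude fibre, phosphorus, metabolisable energy constraints are tight.
Solving gives x1 = 0.65828, x2 = 1.2605, x3 = 1.2585.
Hence cost = 0.3·0.65828 + 0.2·1.2605 + 0.64·1.2585 = £1.25502.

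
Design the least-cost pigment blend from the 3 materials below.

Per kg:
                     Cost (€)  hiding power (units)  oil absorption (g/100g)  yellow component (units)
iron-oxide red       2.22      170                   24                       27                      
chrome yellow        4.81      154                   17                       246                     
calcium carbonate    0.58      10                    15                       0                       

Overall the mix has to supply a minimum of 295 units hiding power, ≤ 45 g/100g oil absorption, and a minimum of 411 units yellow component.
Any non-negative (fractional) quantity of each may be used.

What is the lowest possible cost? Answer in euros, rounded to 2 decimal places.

€8.45

This is a linear program. Let x1 = kg of iron-oxide red, x2 = kg of chrome yellow, x3 = kg of calcium carbonate.
Minimise 2.22x1 + 4.81x2 + 0.58x3 subject to:
  170x1 + 154x2 + 10x3 ≥ 295   (hiding power)
  24x1 + 17x2 + 15x3 ≤ 45   (oil absorption)
  27x1 + 246x2 ≥ 411   (yellow component)
  x1, x2, x3 ≥ 0.
The cheapest feasible vertex uses only iron-oxide red, chrome yellow; calcium carbonate is not used. The hiding power and yellow component requirements are met with equality.
So iron-oxide red = 0.2463 kg, chrome yellow = 1.644 kg.
Hence cost = 2.22·0.2463 + 4.81·1.644 = €8.4544.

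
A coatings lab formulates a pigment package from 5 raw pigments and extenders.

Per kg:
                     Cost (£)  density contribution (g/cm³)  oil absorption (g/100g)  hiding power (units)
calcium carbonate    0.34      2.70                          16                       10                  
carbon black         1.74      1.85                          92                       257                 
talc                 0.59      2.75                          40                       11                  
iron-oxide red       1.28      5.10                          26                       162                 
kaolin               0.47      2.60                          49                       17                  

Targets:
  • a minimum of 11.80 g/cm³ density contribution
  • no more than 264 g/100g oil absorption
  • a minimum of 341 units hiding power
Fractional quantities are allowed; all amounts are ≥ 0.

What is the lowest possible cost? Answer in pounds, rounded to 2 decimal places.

£2.81

Let x1 = kg of calcium carbonate, x2 = kg of carbon black, x3 = kg of talc, x4 = kg of iron-oxide red, x5 = kg of kaolin.
min 0.34x1 + 1.74x2 + 0.59x3 + 1.28x4 + 0.47x5 subject to:
  2.7x1 + 1.85x2 + 2.75x3 + 5.1x4 + 2.6x5 ≥ 11.8   (density contribution)
  16x1 + 92x2 + 40x3 + 26x4 + 49x5 ≤ 264   (oil absorption)
  10x1 + 257x2 + 11x3 + 162x4 + 17x5 ≥ 341   (hiding power)
  x1, x2, x3, x4, x5 ≥ 0.
The cheapest feasible vertex uses only calcium carbonate, iron-oxide red; carbon black, talc, kaolin are not used. Binding constraints: density contribution and hiding power.
Solving gives x1 = 0.4464, x4 = 2.077.
Cost = 0.34·0.4464 + 1.28·2.077 = 2.8103.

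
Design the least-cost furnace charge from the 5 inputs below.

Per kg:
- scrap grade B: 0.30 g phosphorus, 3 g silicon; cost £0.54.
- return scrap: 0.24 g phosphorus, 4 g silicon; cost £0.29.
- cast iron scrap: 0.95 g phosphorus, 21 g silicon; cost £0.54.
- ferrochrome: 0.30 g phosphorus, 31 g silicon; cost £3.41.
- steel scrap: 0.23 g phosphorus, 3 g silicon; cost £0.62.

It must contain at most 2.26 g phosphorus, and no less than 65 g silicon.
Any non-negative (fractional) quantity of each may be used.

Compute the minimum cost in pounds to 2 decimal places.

Set it up as a linear program. Let x1 = kg of scrap grade B, x2 = kg of return scrap, x3 = kg of cast iron scrap, x4 = kg of ferrochrome, x5 = kg of steel scrap.
Minimize 0.54x1 + 0.29x2 + 0.54x3 + 3.41x4 + 0.62x5 subject to:
  0.3x1 + 0.24x2 + 0.95x3 + 0.3x4 + 0.23x5 ≤ 2.26   (phosphorus)
  3x1 + 4x2 + 21x3 + 31x4 + 3x5 ≥ 65   (silicon)
  x1, x2, x3, x4, x5 ≥ 0.
At the optimum only cast iron scrap, ferrochrome are positive (scrap grade B, return scrap, steel scrap = 0). There the phosphorus and silicon constraints are tight.
So cast iron scrap = 2.184 kg, ferrochrome = 0.6173 kg.
Total cost: 0.54·2.184 + 3.41·0.6173 = 3.2844.

£3.28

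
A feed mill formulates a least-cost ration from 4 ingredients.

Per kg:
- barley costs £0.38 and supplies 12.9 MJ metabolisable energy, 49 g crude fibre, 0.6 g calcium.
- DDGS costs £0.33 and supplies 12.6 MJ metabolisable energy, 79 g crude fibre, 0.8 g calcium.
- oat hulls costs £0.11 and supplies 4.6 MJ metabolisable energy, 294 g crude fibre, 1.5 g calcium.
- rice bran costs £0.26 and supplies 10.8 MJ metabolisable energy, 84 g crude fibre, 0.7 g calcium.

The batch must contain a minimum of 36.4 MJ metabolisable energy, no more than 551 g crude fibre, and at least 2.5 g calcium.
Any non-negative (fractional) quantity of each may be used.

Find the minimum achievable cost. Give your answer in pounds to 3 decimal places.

£0.876

Let x1 = kg of barley, x2 = kg of DDGS, x3 = kg of oat hulls, x4 = kg of rice bran.
Minimize 0.38x1 + 0.33x2 + 0.11x3 + 0.26x4 with:
  12.9x1 + 12.6x2 + 4.6x3 + 10.8x4 ≥ 36.4   (metabolisable energy)
  49x1 + 79x2 + 294x3 + 84x4 ≤ 551   (crude fibre)
  0.6x1 + 0.8x2 + 1.5x3 + 0.7x4 ≥ 2.5   (calcium)
  x1, x2, x3, x4 ≥ 0.
The optimal basis is {oat hulls, rice bran}; barley, DDGS drop out. The metabolisable energy and crude fibre requirements are met with equality.
Solving gives x3 = 1.0374, x4 = 2.9285.
Hence cost = 0.11·1.0374 + 0.26·2.9285 = £0.87552.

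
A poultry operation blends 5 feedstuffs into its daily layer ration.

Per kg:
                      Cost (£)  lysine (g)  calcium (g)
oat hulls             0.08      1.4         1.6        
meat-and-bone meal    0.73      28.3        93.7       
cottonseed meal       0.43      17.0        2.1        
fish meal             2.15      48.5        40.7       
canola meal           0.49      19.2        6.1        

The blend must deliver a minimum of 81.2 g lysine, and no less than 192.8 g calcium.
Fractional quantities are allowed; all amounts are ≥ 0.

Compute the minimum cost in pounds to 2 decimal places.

£2.08

Let x1 = kg of oat hulls, x2 = kg of meat-and-bone meal, x3 = kg of cottonseed meal, x4 = kg of fish meal, x5 = kg of canola meal.
Minimise 0.08x1 + 0.73x2 + 0.43x3 + 2.15x4 + 0.49x5 subject to:
  1.4x1 + 28.3x2 + 17x3 + 48.5x4 + 19.2x5 ≥ 81.2   (lysine)
  1.6x1 + 93.7x2 + 2.1x3 + 40.7x4 + 6.1x5 ≥ 192.8   (calcium)
  x1, x2, x3, x4, x5 ≥ 0.
The minimum-cost mix takes nothing from oat hulls, fish meal, canola meal — only meat-and-bone meal, cottonseed meal. Binding constraints: lysine and calcium.
So meat-and-bone meal = 2.026 kg, cottonseed meal = 1.403 kg.
Objective = 0.73·2.026 + 0.43·1.403 = 2.0823.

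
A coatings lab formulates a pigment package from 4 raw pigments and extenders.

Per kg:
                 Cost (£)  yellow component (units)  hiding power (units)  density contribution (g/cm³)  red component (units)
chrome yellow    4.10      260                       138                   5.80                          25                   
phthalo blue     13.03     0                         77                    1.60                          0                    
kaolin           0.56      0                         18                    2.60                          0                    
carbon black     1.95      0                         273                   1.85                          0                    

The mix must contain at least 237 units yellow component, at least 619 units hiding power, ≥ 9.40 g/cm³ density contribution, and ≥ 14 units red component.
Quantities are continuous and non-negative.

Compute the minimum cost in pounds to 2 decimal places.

£7.39

Treat it as an LP. Let x1 = kg of chrome yellow, x2 = kg of phthalo blue, x3 = kg of kaolin, x4 = kg of carbon black.
Minimise 4.1x1 + 13.03x2 + 0.56x3 + 1.95x4 s.t.:
  260x1 ≥ 237   (yellow component)
  138x1 + 77x2 + 18x3 + 273x4 ≥ 619   (hiding power)
  5.8x1 + 1.6x2 + 2.6x3 + 1.85x4 ≥ 9.4   (density contribution)
  25x1 ≥ 14   (red component)
  x1, x2, x3, x4 ≥ 0.
The cheapest feasible vertex uses only chrome yellow, kaolin, carbon black; phthalo blue is not used. The yellow component, hiding power, density contribution requirements are met with equality.
Solving gives x1 = 0.9115, x3 = 0.3111, x4 = 1.786.
Cost = 4.1·0.9115 + 0.56·0.3111 + 1.95·1.786 = 7.3941.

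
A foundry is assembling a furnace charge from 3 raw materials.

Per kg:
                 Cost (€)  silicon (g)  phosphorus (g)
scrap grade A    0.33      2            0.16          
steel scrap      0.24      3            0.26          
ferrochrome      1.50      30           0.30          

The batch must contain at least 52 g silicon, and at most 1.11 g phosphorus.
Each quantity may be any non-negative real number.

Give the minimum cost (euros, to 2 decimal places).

Treat it as an LP. Let x1 = kg of scrap grade A, x2 = kg of steel scrap, x3 = kg of ferrochrome.
min 0.33x1 + 0.24x2 + 1.5x3 s.t.:
  2x1 + 3x2 + 30x3 ≥ 52   (silicon)
  0.16x1 + 0.26x2 + 0.3x3 ≤ 1.11   (phosphorus)
  x1, x2, x3 ≥ 0.
At the optimum only ferrochrome is positive (scrap grade A, steel scrap = 0). The silicon requirement is met with equality.
That vertex is x3 = 1.733.
Cost = 1.5·1.733 = 2.5995.

€2.60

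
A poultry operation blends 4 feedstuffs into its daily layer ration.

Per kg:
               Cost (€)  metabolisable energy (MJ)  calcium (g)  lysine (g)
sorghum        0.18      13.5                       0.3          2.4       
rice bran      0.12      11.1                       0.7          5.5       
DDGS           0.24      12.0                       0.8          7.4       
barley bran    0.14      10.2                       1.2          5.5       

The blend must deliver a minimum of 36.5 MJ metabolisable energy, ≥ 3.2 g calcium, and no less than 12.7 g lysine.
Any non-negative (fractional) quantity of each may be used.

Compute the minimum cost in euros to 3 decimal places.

€0.443

Let x1 = kg of sorghum, x2 = kg of rice bran, x3 = kg of DDGS, x4 = kg of barley bran.
Minimize 0.18x1 + 0.12x2 + 0.24x3 + 0.14x4 s.t.:
  13.5x1 + 11.1x2 + 12x3 + 10.2x4 ≥ 36.5   (metabolisable energy)
  0.3x1 + 0.7x2 + 0.8x3 + 1.2x4 ≥ 3.2   (calcium)
  2.4x1 + 5.5x2 + 7.4x3 + 5.5x4 ≥ 12.7   (lysine)
  x1, x2, x3, x4 ≥ 0.
The cheapest feasible vertex uses only rice bran, barley bran; sorghum, DDGS are not used. There the metabolisable energy and calcium constraints are tight.
Optimal quantities: rice bran = 1.806 kg, barley bran = 1.613 kg.
Total cost: 0.12·1.806 + 0.14·1.613 = 0.44254.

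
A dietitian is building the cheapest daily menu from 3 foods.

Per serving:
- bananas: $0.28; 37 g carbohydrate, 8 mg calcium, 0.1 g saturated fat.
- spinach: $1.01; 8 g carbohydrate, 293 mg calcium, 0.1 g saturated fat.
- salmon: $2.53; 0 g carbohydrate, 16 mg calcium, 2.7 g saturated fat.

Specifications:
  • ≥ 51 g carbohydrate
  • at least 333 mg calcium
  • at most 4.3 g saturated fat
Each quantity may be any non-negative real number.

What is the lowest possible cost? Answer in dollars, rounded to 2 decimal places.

$1.44

Set it up as a linear program. Let x1 = servings of bananas, x2 = servings of spinach, x3 = servings of salmon.
min 0.28x1 + 1.01x2 + 2.53x3 subject to:
  37x1 + 8x2 ≥ 51   (carbohydrate)
  8x1 + 293x2 + 16x3 ≥ 333   (calcium)
  0.1x1 + 0.1x2 + 2.7x3 ≤ 4.3   (saturated fat)
  x1, x2, x3 ≥ 0.
At the optimum only bananas, spinach are positive (salmon = 0). Binding constraints: carbohydrate and calcium.
So bananas = 1.1394 servings, spinach = 1.1054 servings.
Total cost: 0.28·1.1394 + 1.01·1.1054 = 1.4355.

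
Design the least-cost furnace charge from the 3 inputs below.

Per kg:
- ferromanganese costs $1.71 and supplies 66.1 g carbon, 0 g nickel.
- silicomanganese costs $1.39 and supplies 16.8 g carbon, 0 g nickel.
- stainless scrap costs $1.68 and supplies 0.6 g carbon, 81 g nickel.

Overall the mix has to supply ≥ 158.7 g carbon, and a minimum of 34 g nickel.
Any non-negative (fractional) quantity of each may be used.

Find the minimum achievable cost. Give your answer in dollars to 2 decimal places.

$4.80

Treat it as an LP. Let x1 = kg of ferromanganese, x2 = kg of silicomanganese, x3 = kg of stainless scrap.
Minimise 1.71x1 + 1.39x2 + 1.68x3 s.t.:
  66.1x1 + 16.8x2 + 0.6x3 ≥ 158.7   (carbon)
  81x3 ≥ 34   (nickel)
  x1, x2, x3 ≥ 0.
The cheapest feasible vertex uses only ferromanganese, stainless scrap; silicomanganese is not used. Binding constraints: carbon and nickel.
Solving gives x1 = 2.397, x3 = 0.4198.
Cost = 1.71·2.397 + 1.68·0.4198 = 4.8041.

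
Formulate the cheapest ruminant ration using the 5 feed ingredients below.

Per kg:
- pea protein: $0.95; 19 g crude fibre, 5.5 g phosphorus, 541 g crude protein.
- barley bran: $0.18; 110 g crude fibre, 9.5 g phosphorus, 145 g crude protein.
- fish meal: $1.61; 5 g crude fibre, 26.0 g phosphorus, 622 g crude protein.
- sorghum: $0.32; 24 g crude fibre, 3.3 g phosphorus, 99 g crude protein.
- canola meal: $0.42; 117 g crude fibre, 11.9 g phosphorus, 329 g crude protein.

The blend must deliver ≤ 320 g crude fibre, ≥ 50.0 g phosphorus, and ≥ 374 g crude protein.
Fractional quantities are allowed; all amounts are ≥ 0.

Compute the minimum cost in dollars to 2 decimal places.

$1.92

Set it up as a linear program. Let x1 = kg of pea protein, x2 = kg of barley bran, x3 = kg of fish meal, x4 = kg of sorghum, x5 = kg of canola meal.
min 0.95x1 + 0.18x2 + 1.61x3 + 0.32x4 + 0.42x5 s.t.:
  19x1 + 110x2 + 5x3 + 24x4 + 117x5 ≤ 320   (crude fibre)
  5.5x1 + 9.5x2 + 26x3 + 3.3x4 + 11.9x5 ≥ 50   (phosphorus)
  541x1 + 145x2 + 622x3 + 99x4 + 329x5 ≥ 374   (crude protein)
  x1, x2, x3, x4, x5 ≥ 0.
At the optimum only barley bran, fish meal are positive (pea protein, sorghum, canola meal = 0). There the crude fibre and phosphorus constraints are tight.
Optimal quantities: barley bran = 2.869 kg, fish meal = 0.8747 kg.
Total cost: 0.18·2.869 + 1.61·0.8747 = 1.9247.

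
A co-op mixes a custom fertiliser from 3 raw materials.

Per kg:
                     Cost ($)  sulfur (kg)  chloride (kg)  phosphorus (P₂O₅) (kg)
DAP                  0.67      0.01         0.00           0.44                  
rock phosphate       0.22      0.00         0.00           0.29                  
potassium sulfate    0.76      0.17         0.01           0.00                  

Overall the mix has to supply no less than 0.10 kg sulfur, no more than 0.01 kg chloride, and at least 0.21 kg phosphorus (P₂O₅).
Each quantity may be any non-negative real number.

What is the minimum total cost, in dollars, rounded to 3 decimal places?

Treat it as an LP. Let x1 = kg of DAP, x2 = kg of rock phosphate, x3 = kg of potassium sulfate.
min 0.67x1 + 0.22x2 + 0.76x3 with:
  0.01x1 + 0.17x3 ≥ 0.1   (sulfur)
  0.01x3 ≤ 0.01   (chloride)
  0.44x1 + 0.29x2 ≥ 0.21   (phosphorus (P₂O₅))
  x1, x2, x3 ≥ 0.
At the optimum only rock phosphate, potassium sulfate are positive (DAP = 0). Binding constraints: sulfur and phosphorus (P₂O₅).
Optimal quantities: rock phosphate = 0.7241 kg, potassium sulfate = 0.5882 kg.
Cost = 0.22·0.7241 + 0.76·0.5882 = 0.60633.

$0.606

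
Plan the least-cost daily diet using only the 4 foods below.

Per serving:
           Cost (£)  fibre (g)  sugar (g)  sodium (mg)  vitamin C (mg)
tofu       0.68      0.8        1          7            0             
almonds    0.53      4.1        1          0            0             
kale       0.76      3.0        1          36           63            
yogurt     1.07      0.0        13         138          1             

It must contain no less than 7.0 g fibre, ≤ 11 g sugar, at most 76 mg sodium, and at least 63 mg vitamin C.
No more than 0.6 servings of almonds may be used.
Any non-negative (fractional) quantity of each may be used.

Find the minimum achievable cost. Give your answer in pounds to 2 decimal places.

£1.47

Treat it as an LP. Let x1 = servings of tofu, x2 = servings of almonds, x3 = servings of kale, x4 = servings of yogurt.
min 0.68x1 + 0.53x2 + 0.76x3 + 1.07x4 s.t.:
  0.8x1 + 4.1x2 + 3x3 ≥ 7   (fibre)
  1x1 + 1x2 + 1x3 + 13x4 ≤ 11   (sugar)
  7x1 + 36x3 + 138x4 ≤ 76   (sodium)
  63x3 + 1x4 ≥ 63   (vitamin C)
  x2 ≤ 0.6
  x1, x2, x3, x4 ≥ 0.
The cheapest feasible vertex uses only almonds, kale; tofu, yogurt are not used. Binding constraints: fibre and the almonds cap.
So almonds = 0.6 servings, kale = 1.513 servings.
Cost = 0.53·0.6 + 0.76·1.513 = 1.4679.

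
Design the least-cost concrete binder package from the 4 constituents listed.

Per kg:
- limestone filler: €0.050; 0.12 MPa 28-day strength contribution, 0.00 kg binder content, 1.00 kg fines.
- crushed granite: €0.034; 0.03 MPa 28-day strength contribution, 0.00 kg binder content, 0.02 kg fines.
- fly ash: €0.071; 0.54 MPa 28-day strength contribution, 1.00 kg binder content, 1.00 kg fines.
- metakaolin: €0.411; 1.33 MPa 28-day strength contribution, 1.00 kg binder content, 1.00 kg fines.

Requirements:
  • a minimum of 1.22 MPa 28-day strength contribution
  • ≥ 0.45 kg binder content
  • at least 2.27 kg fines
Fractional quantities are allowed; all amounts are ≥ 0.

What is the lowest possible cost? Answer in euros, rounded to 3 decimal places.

€0.161

Let x1 = kg of limestone filler, x2 = kg of crushed granite, x3 = kg of fly ash, x4 = kg of metakaolin.
Minimize 0.05x1 + 0.034x2 + 0.071x3 + 0.411x4 s.t.:
  0.12x1 + 0.03x2 + 0.54x3 + 1.33x4 ≥ 1.22   (28-day strength contribution)
  1x3 + 1x4 ≥ 0.45   (binder content)
  1x1 + 0.02x2 + 1x3 + 1x4 ≥ 2.27   (fines)
  x1, x2, x3, x4 ≥ 0.
The optimal basis is {limestone filler, fly ash}; crushed granite, metakaolin drop out. Binding constraints: 28-day strength contribution and fines.
Optimal quantities: limestone filler = 0.01381 kg, fly ash = 2.256 kg.
Objective = 0.05·0.01381 + 0.071·2.256 = 0.16087.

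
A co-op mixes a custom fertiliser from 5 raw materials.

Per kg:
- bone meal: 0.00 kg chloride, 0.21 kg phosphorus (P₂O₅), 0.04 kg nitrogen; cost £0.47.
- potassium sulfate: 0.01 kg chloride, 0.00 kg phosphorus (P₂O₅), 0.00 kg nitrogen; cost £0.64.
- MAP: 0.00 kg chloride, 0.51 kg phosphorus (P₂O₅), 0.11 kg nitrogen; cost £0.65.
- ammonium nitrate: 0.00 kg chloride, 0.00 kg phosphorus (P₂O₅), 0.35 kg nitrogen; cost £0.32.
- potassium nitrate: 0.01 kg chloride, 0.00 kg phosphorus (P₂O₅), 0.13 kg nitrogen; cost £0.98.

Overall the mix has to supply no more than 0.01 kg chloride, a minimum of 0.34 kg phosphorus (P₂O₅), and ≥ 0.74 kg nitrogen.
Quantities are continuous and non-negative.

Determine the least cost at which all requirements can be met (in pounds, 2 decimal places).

£1.04

Let x1 = kg of bone meal, x2 = kg of potassium sulfate, x3 = kg of MAP, x4 = kg of ammonium nitrate, x5 = kg of potassium nitrate.
min 0.47x1 + 0.64x2 + 0.65x3 + 0.32x4 + 0.98x5 with:
  0.01x2 + 0.01x5 ≤ 0.01   (chloride)
  0.21x1 + 0.51x3 ≥ 0.34   (phosphorus (P₂O₅))
  0.04x1 + 0.11x3 + 0.35x4 + 0.13x5 ≥ 0.74   (nitrogen)
  x1, x2, x3, x4, x5 ≥ 0.
The optimal basis is {MAP, ammonium nitrate}; bone meal, potassium sulfate, potassium nitrate drop out. Binding constraints: phosphorus (P₂O₅) and nitrogen.
So MAP = 0.6667 kg, ammonium nitrate = 1.905 kg.
Objective = 0.65·0.6667 + 0.32·1.905 = 1.0430.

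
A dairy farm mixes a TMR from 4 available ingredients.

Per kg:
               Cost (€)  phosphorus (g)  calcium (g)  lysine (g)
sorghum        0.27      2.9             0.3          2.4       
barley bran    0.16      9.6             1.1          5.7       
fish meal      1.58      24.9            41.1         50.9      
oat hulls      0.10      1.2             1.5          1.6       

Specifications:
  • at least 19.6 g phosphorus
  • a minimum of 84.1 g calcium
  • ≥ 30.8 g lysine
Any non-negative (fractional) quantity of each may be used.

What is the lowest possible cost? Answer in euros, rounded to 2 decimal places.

Let x1 = kg of sorghum, x2 = kg of barley bran, x3 = kg of fish meal, x4 = kg of oat hulls.
Minimise 0.27x1 + 0.16x2 + 1.58x3 + 0.1x4 with:
  2.9x1 + 9.6x2 + 24.9x3 + 1.2x4 ≥ 19.6   (phosphorus)
  0.3x1 + 1.1x2 + 41.1x3 + 1.5x4 ≥ 84.1   (calcium)
  2.4x1 + 5.7x2 + 50.9x3 + 1.6x4 ≥ 30.8   (lysine)
  x1, x2, x3, x4 ≥ 0.
At the optimum only fish meal is positive (sorghum, barley bran, oat hulls = 0). The calcium requirement is met with equality.
Optimal quantities: fish meal = 2.046 kg.
Hence cost = 1.58·2.046 = €3.2327.

€3.23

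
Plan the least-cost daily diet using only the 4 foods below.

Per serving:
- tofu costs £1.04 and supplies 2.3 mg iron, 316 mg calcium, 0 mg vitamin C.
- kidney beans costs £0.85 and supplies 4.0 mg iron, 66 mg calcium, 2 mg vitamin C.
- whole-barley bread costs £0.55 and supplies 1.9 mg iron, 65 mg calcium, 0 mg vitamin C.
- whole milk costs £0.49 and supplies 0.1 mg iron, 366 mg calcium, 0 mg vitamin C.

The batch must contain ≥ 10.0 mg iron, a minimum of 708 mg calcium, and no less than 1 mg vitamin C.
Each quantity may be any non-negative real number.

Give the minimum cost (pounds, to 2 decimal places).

Treat it as an LP. Let x1 = servings of tofu, x2 = servings of kidney beans, x3 = servings of whole-barley bread, x4 = servings of whole milk.
Minimise 1.04x1 + 0.85x2 + 0.55x3 + 0.49x4 subject to:
  2.3x1 + 4x2 + 1.9x3 + 0.1x4 ≥ 10   (iron)
  316x1 + 66x2 + 65x3 + 366x4 ≥ 708   (calcium)
  2x2 ≥ 1   (vitamin C)
  x1, x2, x3, x4 ≥ 0.
The optimal basis is {kidney beans, whole milk}; tofu, whole-barley bread drop out. Binding constraints: iron and calcium.
That vertex is x2 = 2.463, x4 = 1.49.
Cost = 0.85·2.463 + 0.49·1.49 = 2.8237.

£2.82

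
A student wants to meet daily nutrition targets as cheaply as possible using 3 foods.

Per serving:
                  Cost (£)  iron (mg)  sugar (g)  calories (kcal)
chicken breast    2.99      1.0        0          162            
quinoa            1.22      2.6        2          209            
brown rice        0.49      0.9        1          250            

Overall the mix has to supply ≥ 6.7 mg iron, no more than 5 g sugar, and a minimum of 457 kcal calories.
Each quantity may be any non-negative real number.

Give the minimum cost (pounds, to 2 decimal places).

Let x1 = servings of chicken breast, x2 = servings of quinoa, x3 = servings of brown rice.
Minimize 2.99x1 + 1.22x2 + 0.49x3 subject to:
  1x1 + 2.6x2 + 0.9x3 ≥ 6.7   (iron)
  2x2 + 1x3 ≤ 5   (sugar)
  162x1 + 209x2 + 250x3 ≥ 457   (calories)
  x1, x2, x3 ≥ 0.
The cheapest feasible vertex uses only chicken breast, quinoa; brown rice is not used. Binding constraints: iron and sugar.
Solving gives x1 = 0.2, x2 = 2.5.
Hence cost = 2.99·0.2 + 1.22·2.5 = £3.6480.

£3.65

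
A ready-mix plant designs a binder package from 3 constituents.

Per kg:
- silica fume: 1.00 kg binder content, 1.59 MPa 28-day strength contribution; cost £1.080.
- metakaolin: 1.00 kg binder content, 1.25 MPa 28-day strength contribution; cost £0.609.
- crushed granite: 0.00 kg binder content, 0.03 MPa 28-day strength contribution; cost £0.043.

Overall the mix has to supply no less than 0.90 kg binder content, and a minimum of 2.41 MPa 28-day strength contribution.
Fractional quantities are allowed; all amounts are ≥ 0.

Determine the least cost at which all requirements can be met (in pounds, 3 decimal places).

Treat it as an LP. Let x1 = kg of silica fume, x2 = kg of metakaolin, x3 = kg of crushed granite.
Minimize 1.08x1 + 0.609x2 + 0.043x3 s.t.:
  1x1 + 1x2 ≥ 0.9   (binder content)
  1.59x1 + 1.25x2 + 0.03x3 ≥ 2.41   (28-day strength contribution)
  x1, x2, x3 ≥ 0.
The optimal basis is {metakaolin}; silica fume, crushed granite drop out. Binding constraint: 28-day strength contribution.
Solving gives x2 = 1.928.
Total cost: 0.609·1.928 = 1.17415.

£1.174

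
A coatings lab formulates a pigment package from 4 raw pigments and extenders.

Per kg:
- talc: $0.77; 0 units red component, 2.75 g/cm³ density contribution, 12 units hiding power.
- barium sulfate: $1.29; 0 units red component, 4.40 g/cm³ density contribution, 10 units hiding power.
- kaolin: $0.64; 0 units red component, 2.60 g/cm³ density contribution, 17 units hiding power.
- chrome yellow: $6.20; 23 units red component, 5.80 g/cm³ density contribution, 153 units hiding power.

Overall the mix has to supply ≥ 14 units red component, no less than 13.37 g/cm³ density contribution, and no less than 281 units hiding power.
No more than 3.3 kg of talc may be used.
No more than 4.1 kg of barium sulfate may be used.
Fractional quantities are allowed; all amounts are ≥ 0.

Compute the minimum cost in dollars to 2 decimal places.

Let x1 = kg of talc, x2 = kg of barium sulfate, x3 = kg of kaolin, x4 = kg of chrome yellow.
min 0.77x1 + 1.29x2 + 0.64x3 + 6.2x4 subject to:
  23x4 ≥ 14   (red component)
  2.75x1 + 4.4x2 + 2.6x3 + 5.8x4 ≥ 13.37   (density contribution)
  12x1 + 10x2 + 17x3 + 153x4 ≥ 281   (hiding power)
  x1 ≤ 3.3
  x2 ≤ 4.1
  x1, x2, x3, x4 ≥ 0.
The minimum-cost mix takes nothing from talc, barium sulfate — only kaolin, chrome yellow. There the red component and hiding power constraints are tight.
So kaolin = 11.05 kg, chrome yellow = 0.6087 kg.
Total cost: 0.64·11.05 + 6.2·0.6087 = 10.8459.

$10.85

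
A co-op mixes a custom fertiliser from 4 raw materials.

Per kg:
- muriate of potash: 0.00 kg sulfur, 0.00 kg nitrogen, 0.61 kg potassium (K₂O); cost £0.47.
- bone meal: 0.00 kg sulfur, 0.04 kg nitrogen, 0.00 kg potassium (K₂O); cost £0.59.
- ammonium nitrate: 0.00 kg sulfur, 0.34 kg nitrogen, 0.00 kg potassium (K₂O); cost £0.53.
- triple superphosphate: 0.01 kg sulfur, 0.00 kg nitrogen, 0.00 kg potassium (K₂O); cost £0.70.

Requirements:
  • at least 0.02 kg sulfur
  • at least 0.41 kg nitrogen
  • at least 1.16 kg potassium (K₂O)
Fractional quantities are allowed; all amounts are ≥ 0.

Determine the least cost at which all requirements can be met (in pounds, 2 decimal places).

£2.93

Let x1 = kg of muriate of potash, x2 = kg of bone meal, x3 = kg of ammonium nitrate, x4 = kg of triple superphosphate.
Minimize 0.47x1 + 0.59x2 + 0.53x3 + 0.7x4 subject to:
  0.01x4 ≥ 0.02   (sulfur)
  0.04x2 + 0.34x3 ≥ 0.41   (nitrogen)
  0.61x1 ≥ 1.16   (potassium (K₂O))
  x1, x2, x3, x4 ≥ 0.
At the optimum only muriate of potash, ammonium nitrate, triple superphosphate are positive (bone meal = 0). There the sulfur, nitrogen, potassium (K₂O) constraints are tight.
Solving gives x1 = 1.902, x3 = 1.206, x4 = 2.
Cost = 0.47·1.902 + 0.53·1.206 + 0.7·2 = 2.9331.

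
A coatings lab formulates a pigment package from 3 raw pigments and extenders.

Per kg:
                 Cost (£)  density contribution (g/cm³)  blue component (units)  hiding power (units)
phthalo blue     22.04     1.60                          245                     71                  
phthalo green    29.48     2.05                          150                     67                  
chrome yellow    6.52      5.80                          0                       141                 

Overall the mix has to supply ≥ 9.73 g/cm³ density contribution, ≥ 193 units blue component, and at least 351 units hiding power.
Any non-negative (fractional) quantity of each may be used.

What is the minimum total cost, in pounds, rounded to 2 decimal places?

Let x1 = kg of phthalo blue, x2 = kg of phthalo green, x3 = kg of chrome yellow.
Minimise 22.04x1 + 29.48x2 + 6.52x3 subject to:
  1.6x1 + 2.05x2 + 5.8x3 ≥ 9.73   (density contribution)
  245x1 + 150x2 ≥ 193   (blue component)
  71x1 + 67x2 + 141x3 ≥ 351   (hiding power)
  x1, x2, x3 ≥ 0.
The cheapest feasible vertex uses only phthalo blue, chrome yellow; phthalo green is not used. The blue component and hiding power requirements are met with equality.
That vertex is x1 = 0.7878, x3 = 2.093.
Total cost: 22.04·0.7878 + 6.52·2.093 = 31.0095.

£31.01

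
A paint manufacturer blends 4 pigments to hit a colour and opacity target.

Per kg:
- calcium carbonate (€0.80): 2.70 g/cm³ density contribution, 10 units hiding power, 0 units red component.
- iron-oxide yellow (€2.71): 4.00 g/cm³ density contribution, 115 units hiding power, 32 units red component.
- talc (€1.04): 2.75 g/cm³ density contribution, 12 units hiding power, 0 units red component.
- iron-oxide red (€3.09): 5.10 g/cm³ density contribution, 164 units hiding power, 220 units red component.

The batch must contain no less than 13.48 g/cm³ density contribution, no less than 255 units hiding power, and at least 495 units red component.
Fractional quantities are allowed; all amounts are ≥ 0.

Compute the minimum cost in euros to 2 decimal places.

Let x1 = kg of calcium carbonate, x2 = kg of iron-oxide yellow, x3 = kg of talc, x4 = kg of iron-oxide red.
Minimise 0.8x1 + 2.71x2 + 1.04x3 + 3.09x4 s.t.:
  2.7x1 + 4x2 + 2.75x3 + 5.1x4 ≥ 13.48   (density contribution)
  10x1 + 115x2 + 12x3 + 164x4 ≥ 255   (hiding power)
  32x2 + 220x4 ≥ 495   (red component)
  x1, x2, x3, x4 ≥ 0.
The optimal basis is {calcium carbonate, iron-oxide red}; iron-oxide yellow, talc drop out. There the density contribution and red component constraints are tight.
That vertex is x1 = 0.7426, x4 = 2.25.
Cost = 0.8·0.7426 + 3.09·2.25 = 7.5466.

€7.55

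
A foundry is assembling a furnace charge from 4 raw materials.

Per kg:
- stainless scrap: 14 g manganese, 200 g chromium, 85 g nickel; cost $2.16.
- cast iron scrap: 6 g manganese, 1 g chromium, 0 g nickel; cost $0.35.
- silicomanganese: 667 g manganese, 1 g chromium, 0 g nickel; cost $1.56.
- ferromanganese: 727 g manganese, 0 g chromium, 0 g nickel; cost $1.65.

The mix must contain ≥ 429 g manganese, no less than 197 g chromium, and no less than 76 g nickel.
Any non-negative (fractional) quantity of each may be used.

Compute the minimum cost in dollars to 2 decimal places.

$3.07

Let x1 = kg of stainless scrap, x2 = kg of cast iron scrap, x3 = kg of silicomanganese, x4 = kg of ferromanganese.
min 2.16x1 + 0.35x2 + 1.56x3 + 1.65x4 with:
  14x1 + 6x2 + 667x3 + 727x4 ≥ 429   (manganese)
  200x1 + 1x2 + 1x3 ≥ 197   (chromium)
  85x1 ≥ 76   (nickel)
  x1, x2, x3, x4 ≥ 0.
The optimal basis is {stainless scrap, ferromanganese}; cast iron scrap, silicomanganese drop out. There the manganese and chromium constraints are tight.
Solving gives x1 = 0.985, x4 = 0.5711.
Objective = 2.16·0.985 + 1.65·0.5711 = 3.0699.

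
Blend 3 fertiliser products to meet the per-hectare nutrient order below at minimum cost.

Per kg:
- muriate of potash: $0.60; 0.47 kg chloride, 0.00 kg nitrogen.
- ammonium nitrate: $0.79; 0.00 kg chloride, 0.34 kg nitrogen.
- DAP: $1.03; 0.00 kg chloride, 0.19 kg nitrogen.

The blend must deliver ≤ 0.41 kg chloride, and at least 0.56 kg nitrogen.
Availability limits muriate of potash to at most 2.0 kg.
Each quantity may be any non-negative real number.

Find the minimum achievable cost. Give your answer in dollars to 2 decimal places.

Let x1 = kg of muriate of potash, x2 = kg of ammonium nitrate, x3 = kg of DAP.
Minimise 0.6x1 + 0.79x2 + 1.03x3 subject to:
  0.47x1 ≤ 0.41   (chloride)
  0.34x2 + 0.19x3 ≥ 0.56   (nitrogen)
  x1 ≤ 2
  x1, x2, x3 ≥ 0.
At the optimum only ammonium nitrate is positive (muriate of potash, DAP = 0). There the nitrogen constraint is tight.
So ammonium nitrate = 1.647 kg.
Objective = 0.79·1.647 = 1.3011.

$1.30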